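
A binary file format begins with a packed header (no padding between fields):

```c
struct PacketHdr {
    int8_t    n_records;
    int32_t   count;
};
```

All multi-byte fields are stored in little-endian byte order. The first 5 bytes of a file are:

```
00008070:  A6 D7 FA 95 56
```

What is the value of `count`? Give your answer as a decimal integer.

1452669655

`count` follows `n_records` (1 byte), so it starts at byte offset 1 and occupies 4 bytes.
Bytes at offsets 1..4: D7 FA 95 56.
Little-endian: lowest address holds the least-significant byte.
Reassemble most-significant byte first: 56 95 FA D7 → 0x5695FAD7.
0x5695FAD7 = 1452669655.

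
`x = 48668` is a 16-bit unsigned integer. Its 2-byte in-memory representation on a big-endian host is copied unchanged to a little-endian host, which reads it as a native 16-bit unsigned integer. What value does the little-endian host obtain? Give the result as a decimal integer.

48668 in 16-bit hexadecimal is 0xBE1C.
Stored big-endian, the bytes at ascending addresses are BE 1C.
Read back as little-endian, the first byte is least significant, giving 0x1CBE.
0x1CBE = 7358.

7358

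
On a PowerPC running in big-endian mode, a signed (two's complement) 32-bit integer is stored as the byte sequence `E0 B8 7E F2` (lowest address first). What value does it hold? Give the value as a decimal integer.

-524779790

Big-endian: lowest address holds the most-significant byte.
The bytes are already most-significant first: 0xE0B87EF2.
Top bit is set, so as a signed 32-bit value this is 0xE0B87EF2 − 2^32 = -524779790.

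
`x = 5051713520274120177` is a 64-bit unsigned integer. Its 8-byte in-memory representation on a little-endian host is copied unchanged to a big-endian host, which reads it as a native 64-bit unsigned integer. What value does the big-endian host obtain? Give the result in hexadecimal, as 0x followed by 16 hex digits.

0xF11DFA7AAE4A1B46

5051713520274120177 in 64-bit hexadecimal is 0x461B4AAE7AFA1DF1.
Stored little-endian, the bytes at ascending addresses are F1 1D FA 7A AE 4A 1B 46.
Read back as big-endian, the last byte is least significant, giving 0xF11DFA7AAE4A1B46.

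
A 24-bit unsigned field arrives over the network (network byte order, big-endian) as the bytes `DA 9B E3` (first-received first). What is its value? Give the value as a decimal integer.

14326755

Big-endian stores the most-significant byte at the lowest address.
The bytes are already most-significant first: 0xDA9BE3.
0xDA9BE3 = 14326755.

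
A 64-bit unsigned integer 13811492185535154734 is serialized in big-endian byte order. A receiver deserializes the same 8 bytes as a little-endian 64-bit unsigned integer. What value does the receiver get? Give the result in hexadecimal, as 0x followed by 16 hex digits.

0x2E0AE860F746ACBF

13811492185535154734 in 64-bit hexadecimal is 0xBFAC46F760E80A2E.
Stored big-endian, the bytes at ascending addresses are BF AC 46 F7 60 E8 0A 2E.
Read back as little-endian, the first byte is least significant, giving 0x2E0AE860F746ACBF.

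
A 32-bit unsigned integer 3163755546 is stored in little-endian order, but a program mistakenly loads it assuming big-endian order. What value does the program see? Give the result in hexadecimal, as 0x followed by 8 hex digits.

3163755546 in 32-bit hexadecimal is 0xBC93141A.
Stored little-endian, the bytes at ascending addresses are 1A 14 93 BC.
Read back as big-endian, the last byte is least significant, giving 0x1A1493BC.

0x1A1493BC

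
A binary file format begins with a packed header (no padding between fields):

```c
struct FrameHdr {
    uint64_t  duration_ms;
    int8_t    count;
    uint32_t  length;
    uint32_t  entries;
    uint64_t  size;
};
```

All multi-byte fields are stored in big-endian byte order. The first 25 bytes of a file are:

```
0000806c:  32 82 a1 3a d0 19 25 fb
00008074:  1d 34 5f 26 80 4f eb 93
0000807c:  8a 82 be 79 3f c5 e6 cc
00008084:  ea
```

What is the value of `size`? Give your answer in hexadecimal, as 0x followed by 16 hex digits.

`size` follows `duration_ms` (8 B), `count` (1 B), `length` (4 B), `entries` (4 B), so it starts at offset 8 + 1 + 4 + 4 = 17 and occupies 8 bytes.
Bytes at offsets 17..24: 82 BE 79 3F C5 E6 CC EA.
Big-endian: lowest address holds the most-significant byte.
The bytes are already most-significant first: 0x82BE793FC5E6CCEA.

0x82BE793FC5E6CCEA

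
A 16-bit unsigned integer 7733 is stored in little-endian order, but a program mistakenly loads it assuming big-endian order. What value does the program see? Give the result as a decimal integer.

13598

7733 in 16-bit hexadecimal is 0x1E35.
Stored little-endian, the bytes at ascending addresses are 35 1E.
Read back as big-endian, the last byte is least significant, giving 0x351E.
0x351E = 13598.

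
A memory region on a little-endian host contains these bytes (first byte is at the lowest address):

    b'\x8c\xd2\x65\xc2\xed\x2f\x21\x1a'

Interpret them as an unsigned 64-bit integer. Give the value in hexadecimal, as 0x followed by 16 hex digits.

0x1A212FEDC265D28C

Little-endian stores the least-significant byte at the lowest address.
Reassemble most-significant byte first: 1A 21 2F ED C2 65 D2 8C → 0x1A212FEDC265D28C.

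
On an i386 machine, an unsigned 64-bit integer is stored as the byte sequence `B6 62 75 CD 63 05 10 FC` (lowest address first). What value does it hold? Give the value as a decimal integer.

18163023223392133814

Little-endian: lowest address holds the least-significant byte.
Reassemble most-significant byte first: FC 10 05 63 CD 75 62 B6 → 0xFC100563CD7562B6.
0xFC100563CD7562B6 = 18163023223392133814.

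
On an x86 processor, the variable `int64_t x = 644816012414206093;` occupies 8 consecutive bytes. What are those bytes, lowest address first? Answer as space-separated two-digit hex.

8D C0 6E 35 BF D8 F2 08

644816012414206093 in hexadecimal, padded to 64 bits, is 0x08F2D8BF356EC08D.
Split into bytes (most-significant first): 08 F2 D8 BF 35 6E C0 8D.
In little-endian order the low byte comes first in memory.
So at ascending addresses the bytes are 8D C0 6E 35 BF D8 F2 08.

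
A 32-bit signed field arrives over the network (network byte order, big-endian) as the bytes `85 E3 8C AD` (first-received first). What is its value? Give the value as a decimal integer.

In big-endian order the high byte comes first in memory.
The bytes are already most-significant first: 0x85E38CAD.
Top bit is set, so as a signed 32-bit value this is 0x85E38CAD − 2^32 = -2048684883.

-2048684883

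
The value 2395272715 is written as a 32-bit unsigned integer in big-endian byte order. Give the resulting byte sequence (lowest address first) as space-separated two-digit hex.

8E C4 F6 0B

2395272715 in hexadecimal, padded to 32 bits, is 0x8EC4F60B.
Split into bytes (most-significant first): 8E C4 F6 0B.
In big-endian order the high byte comes first in memory.
So the memory order matches the most-significant-first order: 8E C4 F6 0B.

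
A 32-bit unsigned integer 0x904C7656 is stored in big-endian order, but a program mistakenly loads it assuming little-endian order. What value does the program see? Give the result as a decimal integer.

Stored big-endian, the bytes at ascending addresses are 90 4C 76 56.
Read back as little-endian, the first byte is least significant, giving 0x56764C90.
0x56764C90 = 1450593424.

1450593424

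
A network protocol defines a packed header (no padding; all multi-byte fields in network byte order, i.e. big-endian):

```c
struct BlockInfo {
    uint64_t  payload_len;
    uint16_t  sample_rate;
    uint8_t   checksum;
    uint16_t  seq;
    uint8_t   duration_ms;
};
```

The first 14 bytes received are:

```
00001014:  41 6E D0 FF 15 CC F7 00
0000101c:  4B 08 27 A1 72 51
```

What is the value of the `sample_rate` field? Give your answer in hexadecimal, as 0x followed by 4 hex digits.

0x4B08

`sample_rate` follows `payload_len` (8 bytes), so it starts at byte offset 8 and occupies 2 bytes.
Bytes at offsets 8..9: 4B 08.
In big-endian order the high byte comes first in memory.
The bytes are already most-significant first: 0x4B08.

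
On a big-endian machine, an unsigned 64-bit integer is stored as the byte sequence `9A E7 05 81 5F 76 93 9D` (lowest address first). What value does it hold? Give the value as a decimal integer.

11161896254671590301

Big-endian stores the most-significant byte at the lowest address.
The bytes are already most-significant first: 0x9AE705815F76939D.
0x9AE705815F76939D = 11161896254671590301.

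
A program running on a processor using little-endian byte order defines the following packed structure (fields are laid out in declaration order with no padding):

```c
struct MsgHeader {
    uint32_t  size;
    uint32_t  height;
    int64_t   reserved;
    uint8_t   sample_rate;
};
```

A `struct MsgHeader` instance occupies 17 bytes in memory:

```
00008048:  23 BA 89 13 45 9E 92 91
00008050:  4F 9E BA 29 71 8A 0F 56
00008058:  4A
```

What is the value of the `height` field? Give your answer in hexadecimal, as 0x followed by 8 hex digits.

`height` follows `size` (4 bytes), so it starts at byte offset 4 and occupies 4 bytes.
Bytes at offsets 4..7: 45 9E 92 91.
Little-endian stores the least-significant byte at the lowest address.
Reassemble most-significant byte first: 91 92 9E 45 → 0x91929E45.

0x91929E45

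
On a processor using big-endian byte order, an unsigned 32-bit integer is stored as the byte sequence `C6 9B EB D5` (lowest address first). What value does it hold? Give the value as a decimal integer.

Big-endian: lowest address holds the most-significant byte.
The bytes are already most-significant first: 0xC69BEBD5.
0xC69BEBD5 = 3332107221.

3332107221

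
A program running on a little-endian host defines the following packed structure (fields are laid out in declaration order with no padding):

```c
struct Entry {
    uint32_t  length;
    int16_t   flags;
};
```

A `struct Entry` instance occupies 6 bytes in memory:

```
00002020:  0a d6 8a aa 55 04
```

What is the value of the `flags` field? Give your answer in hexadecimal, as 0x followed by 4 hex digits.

0x0455

`flags` follows `length` (4 bytes), so it starts at byte offset 4 and occupies 2 bytes.
Bytes at offsets 4..5: 55 04.
Little-endian: lowest address holds the least-significant byte.
Reassemble most-significant byte first: 04 55 → 0x0455.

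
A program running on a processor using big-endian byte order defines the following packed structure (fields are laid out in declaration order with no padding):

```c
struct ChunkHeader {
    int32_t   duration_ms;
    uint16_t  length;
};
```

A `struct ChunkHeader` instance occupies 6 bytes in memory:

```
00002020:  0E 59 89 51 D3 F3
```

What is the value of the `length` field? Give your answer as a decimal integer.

`length` follows `duration_ms` (4 bytes), so it starts at byte offset 4 and occupies 2 bytes.
Bytes at offsets 4..5: D3 F3.
Big-endian: lowest address holds the most-significant byte.
The bytes are already most-significant first: 0xD3F3.
0xD3F3 = 54259.

54259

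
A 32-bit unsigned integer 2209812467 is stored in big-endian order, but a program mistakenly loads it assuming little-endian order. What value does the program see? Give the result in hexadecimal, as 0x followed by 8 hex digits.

2209812467 in 32-bit hexadecimal is 0x83B70FF3.
Stored big-endian, the bytes at ascending addresses are 83 B7 0F F3.
Read back as little-endian, the first byte is least significant, giving 0xF30FB783.

0xF30FB783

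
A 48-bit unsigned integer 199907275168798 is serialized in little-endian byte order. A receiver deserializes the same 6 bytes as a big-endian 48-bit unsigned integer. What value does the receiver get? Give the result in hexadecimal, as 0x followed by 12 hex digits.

199907275168798 in 48-bit hexadecimal is 0xB5D08A1FDC1E.
Stored little-endian, the bytes at ascending addresses are 1E DC 1F 8A D0 B5.
Read back as big-endian, the last byte is least significant, giving 0x1EDC1F8AD0B5.

0x1EDC1F8AD0B5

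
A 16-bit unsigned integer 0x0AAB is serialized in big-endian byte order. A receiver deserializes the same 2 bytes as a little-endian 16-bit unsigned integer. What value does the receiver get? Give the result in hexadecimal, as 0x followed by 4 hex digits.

Stored big-endian, the bytes at ascending addresses are 0A AB.
Read back as little-endian, the first byte is least significant, giving 0xAB0A.

0xAB0A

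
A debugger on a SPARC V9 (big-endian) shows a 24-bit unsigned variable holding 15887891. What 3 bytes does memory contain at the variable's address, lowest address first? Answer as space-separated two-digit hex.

F2 6E 13

15887891 in hexadecimal, padded to 24 bits, is 0xF26E13.
Split into bytes (most-significant first): F2 6E 13.
Big-endian stores the most-significant byte at the lowest address.
So the memory order matches the most-significant-first order: F2 6E 13.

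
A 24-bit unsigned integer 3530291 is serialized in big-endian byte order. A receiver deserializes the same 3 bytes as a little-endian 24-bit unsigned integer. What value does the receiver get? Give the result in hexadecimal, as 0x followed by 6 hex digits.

3530291 in 24-bit hexadecimal is 0x35DE33.
Stored big-endian, the bytes at ascending addresses are 35 DE 33.
Read back as little-endian, the first byte is least significant, giving 0x33DE35.

0x33DE35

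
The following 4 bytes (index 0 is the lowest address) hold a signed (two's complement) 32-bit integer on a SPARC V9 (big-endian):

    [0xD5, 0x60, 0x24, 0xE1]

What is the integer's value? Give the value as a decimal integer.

-715119391

In big-endian order the high byte comes first in memory.
The bytes are already most-significant first: 0xD56024E1.
Top bit is set, so as a signed 32-bit value this is 0xD56024E1 − 2^32 = -715119391.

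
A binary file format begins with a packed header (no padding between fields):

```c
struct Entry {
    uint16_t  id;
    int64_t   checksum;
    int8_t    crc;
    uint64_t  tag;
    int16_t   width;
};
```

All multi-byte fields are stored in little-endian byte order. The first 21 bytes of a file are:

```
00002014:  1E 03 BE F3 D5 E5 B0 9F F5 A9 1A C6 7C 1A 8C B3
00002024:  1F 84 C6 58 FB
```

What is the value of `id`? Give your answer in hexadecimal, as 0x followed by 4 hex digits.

0x031E

`id` is the first field, at byte offset 0, occupying 2 bytes.
Bytes at offsets 0..1: 1E 03.
Little-endian stores the least-significant byte at the lowest address.
Reassemble most-significant byte first: 03 1E → 0x031E.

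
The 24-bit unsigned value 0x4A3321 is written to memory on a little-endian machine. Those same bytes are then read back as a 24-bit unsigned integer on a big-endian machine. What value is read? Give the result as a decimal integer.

2175818

Stored little-endian, the bytes at ascending addresses are 21 33 4A.
Read back as big-endian, the last byte is least significant, giving 0x21334A.
0x21334A = 2175818.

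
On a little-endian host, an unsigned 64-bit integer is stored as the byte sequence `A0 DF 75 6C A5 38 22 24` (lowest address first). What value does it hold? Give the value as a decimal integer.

In little-endian order the low byte comes first in memory.
Reassemble most-significant byte first: 24 22 38 A5 6C 75 DF A0 → 0x242238A56C75DFA0.
0x242238A56C75DFA0 = 2603705817713991584.

2603705817713991584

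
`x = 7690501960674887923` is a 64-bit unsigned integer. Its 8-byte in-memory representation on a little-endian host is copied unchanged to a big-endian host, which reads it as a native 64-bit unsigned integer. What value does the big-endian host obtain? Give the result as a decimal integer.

7690501960674887923 in 64-bit hexadecimal is 0x6ABA26C98678C8F3.
Stored little-endian, the bytes at ascending addresses are F3 C8 78 86 C9 26 BA 6A.
Read back as big-endian, the last byte is least significant, giving 0xF3C87886C926BA6A.
0xF3C87886C926BA6A = 17566422866854328938.

17566422866854328938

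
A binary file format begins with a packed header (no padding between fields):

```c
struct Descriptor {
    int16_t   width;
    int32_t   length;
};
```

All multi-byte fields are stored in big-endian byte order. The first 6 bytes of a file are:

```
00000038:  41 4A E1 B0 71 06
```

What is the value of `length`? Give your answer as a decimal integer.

-508530426

`length` follows `width` (2 bytes), so it starts at byte offset 2 and occupies 4 bytes.
Bytes at offsets 2..5: E1 B0 71 06.
In big-endian order the high byte comes first in memory.
The bytes are already most-significant first: 0xE1B07106.
Top bit is set, so as a signed 32-bit value this is 0xE1B07106 − 2^32 = -508530426.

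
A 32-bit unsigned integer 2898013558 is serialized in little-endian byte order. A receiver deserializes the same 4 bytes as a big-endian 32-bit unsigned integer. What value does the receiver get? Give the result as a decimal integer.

2898013558 in 32-bit hexadecimal is 0xACBC2D76.
Stored little-endian, the bytes at ascending addresses are 76 2D BC AC.
Read back as big-endian, the last byte is least significant, giving 0x762DBCAC.
0x762DBCAC = 1982708908.

1982708908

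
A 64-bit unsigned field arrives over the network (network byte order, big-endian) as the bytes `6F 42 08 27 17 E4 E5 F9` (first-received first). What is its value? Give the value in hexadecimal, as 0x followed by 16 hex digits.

Big-endian stores the most-significant byte at the lowest address.
The bytes are already most-significant first: 0x6F42082717E4E5F9.

0x6F42082717E4E5F9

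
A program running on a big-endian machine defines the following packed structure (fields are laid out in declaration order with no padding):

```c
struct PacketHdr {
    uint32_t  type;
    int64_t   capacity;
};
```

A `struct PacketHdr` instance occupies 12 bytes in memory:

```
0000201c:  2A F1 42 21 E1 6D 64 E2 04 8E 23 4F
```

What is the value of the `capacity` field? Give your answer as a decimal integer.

-2202993720812494001

`capacity` follows `type` (4 bytes), so it starts at byte offset 4 and occupies 8 bytes.
Bytes at offsets 4..11: E1 6D 64 E2 04 8E 23 4F.
In big-endian order the high byte comes first in memory.
The bytes are already most-significant first: 0xE16D64E2048E234F.
Top bit is set, so as a signed 64-bit value this is 0xE16D64E2048E234F − 2^64 = -2202993720812494001.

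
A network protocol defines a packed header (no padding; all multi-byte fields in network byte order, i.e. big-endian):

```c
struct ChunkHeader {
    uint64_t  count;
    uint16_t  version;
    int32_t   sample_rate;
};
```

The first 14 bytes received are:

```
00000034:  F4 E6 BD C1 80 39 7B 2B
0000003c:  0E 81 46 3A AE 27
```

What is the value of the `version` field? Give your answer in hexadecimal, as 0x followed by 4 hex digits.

0x0E81

`version` follows `count` (8 bytes), so it starts at byte offset 8 and occupies 2 bytes.
Bytes at offsets 8..9: 0E 81.
Big-endian stores the most-significant byte at the lowest address.
The bytes are already most-significant first: 0x0E81.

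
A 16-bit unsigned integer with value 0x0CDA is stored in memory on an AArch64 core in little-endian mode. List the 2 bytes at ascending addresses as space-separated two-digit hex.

Split into bytes (most-significant first): 0C DA.
Little-endian stores the least-significant byte at the lowest address.
So at ascending addresses the bytes are DA 0C.

DA 0C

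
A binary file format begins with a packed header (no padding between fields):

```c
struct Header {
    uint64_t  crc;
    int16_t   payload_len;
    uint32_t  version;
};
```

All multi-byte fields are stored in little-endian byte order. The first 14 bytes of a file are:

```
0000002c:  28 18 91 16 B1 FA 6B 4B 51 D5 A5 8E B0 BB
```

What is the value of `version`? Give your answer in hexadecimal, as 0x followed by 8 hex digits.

0xBBB08EA5

`version` follows `crc` (8 B), `payload_len` (2 B), so it starts at offset 8 + 2 = 10 and occupies 4 bytes.
Bytes at offsets 10..13: A5 8E B0 BB.
In little-endian order the low byte comes first in memory.
Reassemble most-significant byte first: BB B0 8E A5 → 0xBBB08EA5.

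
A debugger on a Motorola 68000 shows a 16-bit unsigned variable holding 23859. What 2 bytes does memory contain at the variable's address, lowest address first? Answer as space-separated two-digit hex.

23859 in hexadecimal, padded to 16 bits, is 0x5D33.
Split into bytes (most-significant first): 5D 33.
In big-endian order the high byte comes first in memory.
So the memory order matches the most-significant-first order: 5D 33.

5D 33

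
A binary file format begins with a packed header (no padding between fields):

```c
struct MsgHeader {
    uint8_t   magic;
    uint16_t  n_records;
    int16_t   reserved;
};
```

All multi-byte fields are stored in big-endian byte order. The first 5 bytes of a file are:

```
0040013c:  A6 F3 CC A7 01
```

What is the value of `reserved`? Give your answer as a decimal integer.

`reserved` follows `magic` (1 B), `n_records` (2 B), so it starts at offset 1 + 2 = 3 and occupies 2 bytes.
Bytes at offsets 3..4: A7 01.
Big-endian: lowest address holds the most-significant byte.
The bytes are already most-significant first: 0xA701.
Top bit is set, so as a signed 16-bit value this is 0xA701 − 2^16 = -22783.

-22783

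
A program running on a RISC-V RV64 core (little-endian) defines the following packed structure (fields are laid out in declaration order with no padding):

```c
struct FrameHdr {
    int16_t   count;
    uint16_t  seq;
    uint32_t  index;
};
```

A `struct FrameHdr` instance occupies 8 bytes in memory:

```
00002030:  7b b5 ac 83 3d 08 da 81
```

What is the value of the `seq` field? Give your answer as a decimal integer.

33708

`seq` follows `count` (2 bytes), so it starts at byte offset 2 and occupies 2 bytes.
Bytes at offsets 2..3: AC 83.
Little-endian: lowest address holds the least-significant byte.
Reassemble most-significant byte first: 83 AC → 0x83AC.
0x83AC = 33708.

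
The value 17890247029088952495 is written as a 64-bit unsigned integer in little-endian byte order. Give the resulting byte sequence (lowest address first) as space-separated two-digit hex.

AF A0 D5 E8 E2 EC 46 F8

17890247029088952495 in hexadecimal, padded to 64 bits, is 0xF846ECE2E8D5A0AF.
Split into bytes (most-significant first): F8 46 EC E2 E8 D5 A0 AF.
In little-endian order the low byte comes first in memory.
So at ascending addresses the bytes are AF A0 D5 E8 E2 EC 46 F8.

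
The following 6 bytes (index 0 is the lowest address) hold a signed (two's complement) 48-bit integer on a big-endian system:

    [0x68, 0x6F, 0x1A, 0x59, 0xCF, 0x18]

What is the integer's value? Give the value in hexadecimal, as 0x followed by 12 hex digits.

Big-endian stores the most-significant byte at the lowest address.
The bytes are already most-significant first: 0x686F1A59CF18.

0x686F1A59CF18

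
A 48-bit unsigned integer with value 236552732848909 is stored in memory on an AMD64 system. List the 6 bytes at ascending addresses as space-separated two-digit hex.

236552732848909 in hexadecimal, padded to 48 bits, is 0xD724B99CB30D.
Split into bytes (most-significant first): D7 24 B9 9C B3 0D.
Little-endian stores the least-significant byte at the lowest address.
So at ascending addresses the bytes are 0D B3 9C B9 24 D7.

0D B3 9C B9 24 D7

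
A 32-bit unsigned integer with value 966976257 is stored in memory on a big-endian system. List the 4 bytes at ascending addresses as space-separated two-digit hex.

39 A2 E3 01

966976257 in hexadecimal, padded to 32 bits, is 0x39A2E301.
Split into bytes (most-significant first): 39 A2 E3 01.
Big-endian: lowest address holds the most-significant byte.
So the memory order matches the most-significant-first order: 39 A2 E3 01.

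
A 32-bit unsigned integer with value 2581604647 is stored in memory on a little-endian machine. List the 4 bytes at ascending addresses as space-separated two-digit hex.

2581604647 in hexadecimal, padded to 32 bits, is 0x99E02927.
Split into bytes (most-significant first): 99 E0 29 27.
Little-endian: lowest address holds the least-significant byte.
So at ascending addresses the bytes are 27 29 E0 99.

27 29 E0 99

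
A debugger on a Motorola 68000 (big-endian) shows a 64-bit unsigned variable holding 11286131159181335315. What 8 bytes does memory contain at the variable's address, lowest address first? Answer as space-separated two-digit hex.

9C A0 64 7E 27 78 9B 13

11286131159181335315 in hexadecimal, padded to 64 bits, is 0x9CA0647E27789B13.
Split into bytes (most-significant first): 9C A0 64 7E 27 78 9B 13.
Big-endian: lowest address holds the most-significant byte.
So the memory order matches the most-significant-first order: 9C A0 64 7E 27 78 9B 13.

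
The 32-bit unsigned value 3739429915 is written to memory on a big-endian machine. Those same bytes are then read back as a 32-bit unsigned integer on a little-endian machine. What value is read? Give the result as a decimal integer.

455926750

3739429915 in 32-bit hexadecimal is 0xDEE32C1B.
Stored big-endian, the bytes at ascending addresses are DE E3 2C 1B.
Read back as little-endian, the first byte is least significant, giving 0x1B2CE3DE.
0x1B2CE3DE = 455926750.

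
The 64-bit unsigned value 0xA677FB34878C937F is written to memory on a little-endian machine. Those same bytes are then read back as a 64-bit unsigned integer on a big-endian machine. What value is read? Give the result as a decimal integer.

9192845776730683302

Stored little-endian, the bytes at ascending addresses are 7F 93 8C 87 34 FB 77 A6.
Read back as big-endian, the last byte is least significant, giving 0x7F938C8734FB77A6.
0x7F938C8734FB77A6 = 9192845776730683302.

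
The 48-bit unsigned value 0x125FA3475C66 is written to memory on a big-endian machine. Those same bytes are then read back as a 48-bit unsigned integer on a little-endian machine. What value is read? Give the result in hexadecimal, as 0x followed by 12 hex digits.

Stored big-endian, the bytes at ascending addresses are 12 5F A3 47 5C 66.
Read back as little-endian, the first byte is least significant, giving 0x665C47A35F12.

0x665C47A35F12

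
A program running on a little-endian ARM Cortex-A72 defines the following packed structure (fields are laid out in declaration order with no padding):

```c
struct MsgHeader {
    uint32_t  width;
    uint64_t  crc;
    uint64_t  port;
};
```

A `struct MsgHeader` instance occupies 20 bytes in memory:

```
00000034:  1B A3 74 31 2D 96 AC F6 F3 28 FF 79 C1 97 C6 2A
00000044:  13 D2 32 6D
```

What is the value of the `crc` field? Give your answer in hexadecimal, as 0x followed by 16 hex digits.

`crc` follows `width` (4 bytes), so it starts at byte offset 4 and occupies 8 bytes.
Bytes at offsets 4..11: 2D 96 AC F6 F3 28 FF 79.
Little-endian stores the least-significant byte at the lowest address.
Reassemble most-significant byte first: 79 FF 28 F3 F6 AC 96 2D → 0x79FF28F3F6AC962D.

0x79FF28F3F6AC962D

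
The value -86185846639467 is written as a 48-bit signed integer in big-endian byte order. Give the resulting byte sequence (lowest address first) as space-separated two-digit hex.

Two's complement of -86185846639467 in 48 bits: 86185846639467 = 0x4E62B4C60B6B; invert → 0xB19D4B39F494; add 1 → 0xB19D4B39F495.
Split into bytes (most-significant first): B1 9D 4B 39 F4 95.
Big-endian stores the most-significant byte at the lowest address.
So the memory order matches the most-significant-first order: B1 9D 4B 39 F4 95.

B1 9D 4B 39 F4 95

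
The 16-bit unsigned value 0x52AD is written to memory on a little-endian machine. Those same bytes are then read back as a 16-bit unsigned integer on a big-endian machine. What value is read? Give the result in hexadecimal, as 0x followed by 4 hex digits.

0xAD52

Stored little-endian, the bytes at ascending addresses are AD 52.
Read back as big-endian, the last byte is least significant, giving 0xAD52.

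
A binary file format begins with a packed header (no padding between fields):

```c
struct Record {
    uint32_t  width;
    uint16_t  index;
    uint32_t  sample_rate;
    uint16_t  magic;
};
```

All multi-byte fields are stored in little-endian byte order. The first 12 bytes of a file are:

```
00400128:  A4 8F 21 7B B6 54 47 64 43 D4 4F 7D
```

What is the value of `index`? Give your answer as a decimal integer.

21686

`index` follows `width` (4 bytes), so it starts at byte offset 4 and occupies 2 bytes.
Bytes at offsets 4..5: B6 54.
In little-endian order the low byte comes first in memory.
Reassemble most-significant byte first: 54 B6 → 0x54B6.
0x54B6 = 21686.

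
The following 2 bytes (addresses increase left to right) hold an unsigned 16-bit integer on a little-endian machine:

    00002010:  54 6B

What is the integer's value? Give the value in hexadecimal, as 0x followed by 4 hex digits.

In little-endian order the low byte comes first in memory.
Reassemble most-significant byte first: 6B 54 → 0x6B54.

0x6B54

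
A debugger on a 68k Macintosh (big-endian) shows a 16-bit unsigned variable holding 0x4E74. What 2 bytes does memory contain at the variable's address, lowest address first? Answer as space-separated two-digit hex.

4E 74

Split into bytes (most-significant first): 4E 74.
In big-endian order the high byte comes first in memory.
So the memory order matches the most-significant-first order: 4E 74.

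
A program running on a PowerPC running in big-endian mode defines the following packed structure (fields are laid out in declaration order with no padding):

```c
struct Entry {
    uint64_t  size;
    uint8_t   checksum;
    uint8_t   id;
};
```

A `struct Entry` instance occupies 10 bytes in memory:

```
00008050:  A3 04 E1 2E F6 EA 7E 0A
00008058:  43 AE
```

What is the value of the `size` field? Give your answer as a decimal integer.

`size` is the first field, at byte offset 0, occupying 8 bytes.
Bytes at offsets 0..7: A3 04 E1 2E F6 EA 7E 0A.
Big-endian: lowest address holds the most-significant byte.
The bytes are already most-significant first: 0xA304E12EF6EA7E0A.
0xA304E12EF6EA7E0A = 11746761319916404234.

11746761319916404234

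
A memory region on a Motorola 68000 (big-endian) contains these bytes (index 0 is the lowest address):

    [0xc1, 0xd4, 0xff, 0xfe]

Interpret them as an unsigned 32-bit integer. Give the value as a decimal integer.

3251961854

Big-endian: lowest address holds the most-significant byte.
The bytes are already most-significant first: 0xC1D4FFFE.
0xC1D4FFFE = 3251961854.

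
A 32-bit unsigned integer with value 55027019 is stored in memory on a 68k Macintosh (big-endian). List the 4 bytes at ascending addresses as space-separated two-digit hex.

03 47 A5 4B

55027019 in hexadecimal, padded to 32 bits, is 0x0347A54B.
Split into bytes (most-significant first): 03 47 A5 4B.
In big-endian order the high byte comes first in memory.
So the memory order matches the most-significant-first order: 03 47 A5 4B.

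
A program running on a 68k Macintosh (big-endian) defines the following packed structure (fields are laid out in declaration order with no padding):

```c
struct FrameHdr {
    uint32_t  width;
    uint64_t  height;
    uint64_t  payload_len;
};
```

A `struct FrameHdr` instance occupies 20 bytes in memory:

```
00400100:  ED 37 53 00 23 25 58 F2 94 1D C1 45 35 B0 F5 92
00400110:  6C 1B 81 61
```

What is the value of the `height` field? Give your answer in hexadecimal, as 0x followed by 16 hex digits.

0x232558F2941DC145

`height` follows `width` (4 bytes), so it starts at byte offset 4 and occupies 8 bytes.
Bytes at offsets 4..11: 23 25 58 F2 94 1D C1 45.
In big-endian order the high byte comes first in memory.
The bytes are already most-significant first: 0x232558F2941DC145.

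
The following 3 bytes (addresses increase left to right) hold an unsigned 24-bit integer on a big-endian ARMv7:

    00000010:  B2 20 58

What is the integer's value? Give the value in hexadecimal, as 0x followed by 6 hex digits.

Big-endian: lowest address holds the most-significant byte.
The bytes are already most-significant first: 0xB22058.

0xB22058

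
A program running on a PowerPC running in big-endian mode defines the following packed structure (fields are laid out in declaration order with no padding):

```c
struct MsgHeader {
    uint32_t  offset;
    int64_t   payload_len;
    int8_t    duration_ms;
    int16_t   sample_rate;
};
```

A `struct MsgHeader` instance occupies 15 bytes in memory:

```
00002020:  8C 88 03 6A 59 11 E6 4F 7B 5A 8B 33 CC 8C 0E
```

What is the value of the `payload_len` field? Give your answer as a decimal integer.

`payload_len` follows `offset` (4 bytes), so it starts at byte offset 4 and occupies 8 bytes.
Bytes at offsets 4..11: 59 11 E6 4F 7B 5A 8B 33.
Big-endian: lowest address holds the most-significant byte.
The bytes are already most-significant first: 0x5911E64F7B5A8B33.
0x5911E64F7B5A8B33 = 6418164173026003763.

6418164173026003763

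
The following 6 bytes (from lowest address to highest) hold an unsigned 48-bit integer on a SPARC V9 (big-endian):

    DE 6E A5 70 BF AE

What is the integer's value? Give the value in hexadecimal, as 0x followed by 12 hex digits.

Big-endian stores the most-significant byte at the lowest address.
The bytes are already most-significant first: 0xDE6EA570BFAE.

0xDE6EA570BFAE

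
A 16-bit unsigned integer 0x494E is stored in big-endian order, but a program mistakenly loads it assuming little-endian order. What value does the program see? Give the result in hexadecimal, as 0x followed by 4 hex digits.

Stored big-endian, the bytes at ascending addresses are 49 4E.
Read back as little-endian, the first byte is least significant, giving 0x4E49.

0x4E49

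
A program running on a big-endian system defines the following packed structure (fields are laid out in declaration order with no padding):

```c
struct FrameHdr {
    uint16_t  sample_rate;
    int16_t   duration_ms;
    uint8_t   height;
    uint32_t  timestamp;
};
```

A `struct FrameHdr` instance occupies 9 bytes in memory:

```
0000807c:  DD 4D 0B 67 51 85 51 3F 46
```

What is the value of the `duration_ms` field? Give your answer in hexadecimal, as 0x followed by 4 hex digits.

0x0B67

`duration_ms` follows `sample_rate` (2 bytes), so it starts at byte offset 2 and occupies 2 bytes.
Bytes at offsets 2..3: 0B 67.
Big-endian stores the most-significant byte at the lowest address.
The bytes are already most-significant first: 0x0B67.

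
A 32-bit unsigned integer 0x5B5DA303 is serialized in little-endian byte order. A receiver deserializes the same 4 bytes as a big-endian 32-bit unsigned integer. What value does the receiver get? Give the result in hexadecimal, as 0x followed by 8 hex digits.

Stored little-endian, the bytes at ascending addresses are 03 A3 5D 5B.
Read back as big-endian, the last byte is least significant, giving 0x03A35D5B.

0x03A35D5B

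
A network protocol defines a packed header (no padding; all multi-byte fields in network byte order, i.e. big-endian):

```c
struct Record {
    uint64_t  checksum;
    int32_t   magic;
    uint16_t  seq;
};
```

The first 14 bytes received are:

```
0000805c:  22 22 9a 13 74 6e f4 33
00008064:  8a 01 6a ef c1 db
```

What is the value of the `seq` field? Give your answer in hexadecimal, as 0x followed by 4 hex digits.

`seq` follows `checksum` (8 B), `magic` (4 B), so it starts at offset 8 + 4 = 12 and occupies 2 bytes.
Bytes at offsets 12..13: C1 DB.
Big-endian stores the most-significant byte at the lowest address.
The bytes are already most-significant first: 0xC1DB.

0xC1DB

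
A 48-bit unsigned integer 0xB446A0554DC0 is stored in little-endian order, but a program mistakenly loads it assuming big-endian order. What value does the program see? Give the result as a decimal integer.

Stored little-endian, the bytes at ascending addresses are C0 4D 55 A0 46 B4.
Read back as big-endian, the last byte is least significant, giving 0xC04D55A046B4.
0xC04D55A046B4 = 211438381582004.

211438381582004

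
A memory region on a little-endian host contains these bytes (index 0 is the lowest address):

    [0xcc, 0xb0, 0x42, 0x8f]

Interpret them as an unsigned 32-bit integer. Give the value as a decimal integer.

Little-endian stores the least-significant byte at the lowest address.
Reassemble most-significant byte first: 8F 42 B0 CC → 0x8F42B0CC.
0x8F42B0CC = 2403512524.

2403512524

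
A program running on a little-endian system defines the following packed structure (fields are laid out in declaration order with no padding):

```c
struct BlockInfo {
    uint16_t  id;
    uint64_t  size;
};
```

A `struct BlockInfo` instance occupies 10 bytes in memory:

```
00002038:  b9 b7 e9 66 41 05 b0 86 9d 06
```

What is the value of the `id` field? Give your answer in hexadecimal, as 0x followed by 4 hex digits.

`id` is the first field, at byte offset 0, occupying 2 bytes.
Bytes at offsets 0..1: B9 B7.
Little-endian: lowest address holds the least-significant byte.
Reassemble most-significant byte first: B7 B9 → 0xB7B9.

0xB7B9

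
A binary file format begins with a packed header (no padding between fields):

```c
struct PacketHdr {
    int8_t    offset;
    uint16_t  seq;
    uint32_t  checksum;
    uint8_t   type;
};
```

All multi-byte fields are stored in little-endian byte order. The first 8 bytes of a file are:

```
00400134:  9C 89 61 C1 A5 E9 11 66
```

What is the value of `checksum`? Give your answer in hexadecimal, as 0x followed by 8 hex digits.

`checksum` follows `offset` (1 B), `seq` (2 B), so it starts at offset 1 + 2 = 3 and occupies 4 bytes.
Bytes at offsets 3..6: C1 A5 E9 11.
In little-endian order the low byte comes first in memory.
Reassemble most-significant byte first: 11 E9 A5 C1 → 0x11E9A5C1.

0x11E9A5C1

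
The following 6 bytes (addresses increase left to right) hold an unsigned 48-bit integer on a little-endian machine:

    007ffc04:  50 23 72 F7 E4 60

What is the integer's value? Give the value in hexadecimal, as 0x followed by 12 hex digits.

0x60E4F7722350

Little-endian stores the least-significant byte at the lowest address.
Reassemble most-significant byte first: 60 E4 F7 72 23 50 → 0x60E4F7722350.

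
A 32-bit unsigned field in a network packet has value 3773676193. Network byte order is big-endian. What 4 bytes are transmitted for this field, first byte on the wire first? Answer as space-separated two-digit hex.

3773676193 in hexadecimal, padded to 32 bits, is 0xE0EDBAA1.
Split into bytes (most-significant first): E0 ED BA A1.
In big-endian order the high byte comes first in memory.
So the memory order matches the most-significant-first order: E0 ED BA A1.

E0 ED BA A1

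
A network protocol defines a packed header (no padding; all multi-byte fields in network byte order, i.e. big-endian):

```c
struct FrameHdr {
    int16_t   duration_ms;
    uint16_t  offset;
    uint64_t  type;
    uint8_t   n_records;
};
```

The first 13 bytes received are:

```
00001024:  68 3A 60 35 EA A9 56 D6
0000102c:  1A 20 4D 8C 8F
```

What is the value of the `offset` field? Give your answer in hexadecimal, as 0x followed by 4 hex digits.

0x6035

`offset` follows `duration_ms` (2 bytes), so it starts at byte offset 2 and occupies 2 bytes.
Bytes at offsets 2..3: 60 35.
In big-endian order the high byte comes first in memory.
The bytes are already most-significant first: 0x6035.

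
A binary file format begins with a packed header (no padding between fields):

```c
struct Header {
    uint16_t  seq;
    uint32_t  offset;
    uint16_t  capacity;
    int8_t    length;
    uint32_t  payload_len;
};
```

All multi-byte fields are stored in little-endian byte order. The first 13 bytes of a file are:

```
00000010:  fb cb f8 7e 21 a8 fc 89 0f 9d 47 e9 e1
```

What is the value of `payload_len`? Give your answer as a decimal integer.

`payload_len` follows `seq` (2 B), `offset` (4 B), `capacity` (2 B), `length` (1 B), so it starts at offset 2 + 4 + 2 + 1 = 9 and occupies 4 bytes.
Bytes at offsets 9..12: 9D 47 E9 E1.
In little-endian order the low byte comes first in memory.
Reassemble most-significant byte first: E1 E9 47 9D → 0xE1E9479D.
0xE1E9479D = 3790161821.

3790161821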